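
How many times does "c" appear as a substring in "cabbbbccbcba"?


Searching for "c" in "cabbbbccbcba"
Scanning each position:
  Position 0: "c" => MATCH
  Position 1: "a" => no
  Position 2: "b" => no
  Position 3: "b" => no
  Position 4: "b" => no
  Position 5: "b" => no
  Position 6: "c" => MATCH
  Position 7: "c" => MATCH
  Position 8: "b" => no
  Position 9: "c" => MATCH
  Position 10: "b" => no
  Position 11: "a" => no
Total occurrences: 4

4


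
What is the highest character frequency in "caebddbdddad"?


Input: caebddbdddad
Character counts:
  'a': 2
  'b': 2
  'c': 1
  'd': 6
  'e': 1
Maximum frequency: 6

6


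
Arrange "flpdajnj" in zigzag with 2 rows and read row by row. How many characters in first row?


Zigzag "flpdajnj" into 2 rows:
Placing characters:
  'f' => row 0
  'l' => row 1
  'p' => row 0
  'd' => row 1
  'a' => row 0
  'j' => row 1
  'n' => row 0
  'j' => row 1
Rows:
  Row 0: "fpan"
  Row 1: "ldjj"
First row length: 4

4


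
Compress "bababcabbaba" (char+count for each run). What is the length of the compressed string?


Input: bababcabbaba
Runs:
  'b' x 1 => "b1"
  'a' x 1 => "a1"
  'b' x 1 => "b1"
  'a' x 1 => "a1"
  'b' x 1 => "b1"
  'c' x 1 => "c1"
  'a' x 1 => "a1"
  'b' x 2 => "b2"
  'a' x 1 => "a1"
  'b' x 1 => "b1"
  'a' x 1 => "a1"
Compressed: "b1a1b1a1b1c1a1b2a1b1a1"
Compressed length: 22

22


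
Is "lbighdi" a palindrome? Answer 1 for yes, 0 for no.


Input: lbighdi
Reversed: idhgibl
  Compare pos 0 ('l') with pos 6 ('i'): MISMATCH
  Compare pos 1 ('b') with pos 5 ('d'): MISMATCH
  Compare pos 2 ('i') with pos 4 ('h'): MISMATCH
Result: not a palindrome

0


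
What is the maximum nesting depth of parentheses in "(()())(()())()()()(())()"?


Input: "(()())(()())()()()(())()"
Tracking depth:
  Position 0 '(': depth becomes 1
  Position 1 '(': depth becomes 2
  Position 2 ')': depth becomes 1
  Position 3 '(': depth becomes 2
  Position 4 ')': depth becomes 1
  Position 5 ')': depth becomes 0
  Position 6 '(': depth becomes 1
  Position 7 '(': depth becomes 2
  Position 8 ')': depth becomes 1
  Position 9 '(': depth becomes 2
  Position 10 ')': depth becomes 1
  Position 11 ')': depth becomes 0
  Position 12 '(': depth becomes 1
  Position 13 ')': depth becomes 0
  Position 14 '(': depth becomes 1
  Position 15 ')': depth becomes 0
  Position 16 '(': depth becomes 1
  Position 17 ')': depth becomes 0
  Position 18 '(': depth becomes 1
  Position 19 '(': depth becomes 2
  Position 20 ')': depth becomes 1
  Position 21 ')': depth becomes 0
  Position 22 '(': depth becomes 1
  Position 23 ')': depth becomes 0
Maximum depth reached: 2

2


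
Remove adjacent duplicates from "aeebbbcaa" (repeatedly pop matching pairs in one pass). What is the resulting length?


Input: aeebbbcaa
Stack-based adjacent duplicate removal:
  Read 'a': push. Stack: a
  Read 'e': push. Stack: ae
  Read 'e': matches stack top 'e' => pop. Stack: a
  Read 'b': push. Stack: ab
  Read 'b': matches stack top 'b' => pop. Stack: a
  Read 'b': push. Stack: ab
  Read 'c': push. Stack: abc
  Read 'a': push. Stack: abca
  Read 'a': matches stack top 'a' => pop. Stack: abc
Final stack: "abc" (length 3)

3


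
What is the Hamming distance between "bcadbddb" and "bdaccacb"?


Comparing "bcadbddb" and "bdaccacb" position by position:
  Position 0: 'b' vs 'b' => same
  Position 1: 'c' vs 'd' => differ
  Position 2: 'a' vs 'a' => same
  Position 3: 'd' vs 'c' => differ
  Position 4: 'b' vs 'c' => differ
  Position 5: 'd' vs 'a' => differ
  Position 6: 'd' vs 'c' => differ
  Position 7: 'b' vs 'b' => same
Total differences (Hamming distance): 5

5


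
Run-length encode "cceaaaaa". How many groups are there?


Input: cceaaaaa
Scanning for consecutive runs:
  Group 1: 'c' x 2 (positions 0-1)
  Group 2: 'e' x 1 (positions 2-2)
  Group 3: 'a' x 5 (positions 3-7)
Total groups: 3

3


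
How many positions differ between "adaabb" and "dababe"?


Comparing "adaabb" and "dababe" position by position:
  Position 0: 'a' vs 'd' => DIFFER
  Position 1: 'd' vs 'a' => DIFFER
  Position 2: 'a' vs 'b' => DIFFER
  Position 3: 'a' vs 'a' => same
  Position 4: 'b' vs 'b' => same
  Position 5: 'b' vs 'e' => DIFFER
Positions that differ: 4

4


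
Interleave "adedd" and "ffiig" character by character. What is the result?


Interleaving "adedd" and "ffiig":
  Position 0: 'a' from first, 'f' from second => "af"
  Position 1: 'd' from first, 'f' from second => "df"
  Position 2: 'e' from first, 'i' from second => "ei"
  Position 3: 'd' from first, 'i' from second => "di"
  Position 4: 'd' from first, 'g' from second => "dg"
Result: afdfeididg

afdfeididg


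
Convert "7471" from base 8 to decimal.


Input: "7471" in base 8
Positional expansion:
  Digit '7' (value 7) x 8^3 = 3584
  Digit '4' (value 4) x 8^2 = 256
  Digit '7' (value 7) x 8^1 = 56
  Digit '1' (value 1) x 8^0 = 1
Sum = 3897

3897


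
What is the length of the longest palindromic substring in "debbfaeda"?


Input: "debbfaeda"
Checking substrings for palindromes:
  [2:4] "bb" (len 2) => palindrome
Longest palindromic substring: "bb" with length 2

2


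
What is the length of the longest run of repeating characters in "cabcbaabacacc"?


Input: "cabcbaabacacc"
Scanning for longest run:
  Position 1 ('a'): new char, reset run to 1
  Position 2 ('b'): new char, reset run to 1
  Position 3 ('c'): new char, reset run to 1
  Position 4 ('b'): new char, reset run to 1
  Position 5 ('a'): new char, reset run to 1
  Position 6 ('a'): continues run of 'a', length=2
  Position 7 ('b'): new char, reset run to 1
  Position 8 ('a'): new char, reset run to 1
  Position 9 ('c'): new char, reset run to 1
  Position 10 ('a'): new char, reset run to 1
  Position 11 ('c'): new char, reset run to 1
  Position 12 ('c'): continues run of 'c', length=2
Longest run: 'a' with length 2

2


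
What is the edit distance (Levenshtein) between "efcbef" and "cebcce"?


Computing edit distance: "efcbef" -> "cebcce"
DP table:
           c    e    b    c    c    e
      0    1    2    3    4    5    6
  e   1    1    1    2    3    4    5
  f   2    2    2    2    3    4    5
  c   3    2    3    3    2    3    4
  b   4    3    3    3    3    3    4
  e   5    4    3    4    4    4    3
  f   6    5    4    4    5    5    4
Edit distance = dp[6][6] = 4

4


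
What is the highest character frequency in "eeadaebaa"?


Input: eeadaebaa
Character counts:
  'a': 4
  'b': 1
  'd': 1
  'e': 3
Maximum frequency: 4

4


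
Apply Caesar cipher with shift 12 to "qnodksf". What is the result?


Caesar cipher: shift "qnodksf" by 12
  'q' (pos 16) + 12 = pos 2 = 'c'
  'n' (pos 13) + 12 = pos 25 = 'z'
  'o' (pos 14) + 12 = pos 0 = 'a'
  'd' (pos 3) + 12 = pos 15 = 'p'
  'k' (pos 10) + 12 = pos 22 = 'w'
  's' (pos 18) + 12 = pos 4 = 'e'
  'f' (pos 5) + 12 = pos 17 = 'r'
Result: czapwer

czapwer


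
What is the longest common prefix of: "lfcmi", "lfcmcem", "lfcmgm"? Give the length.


Words: lfcmi, lfcmcem, lfcmgm
  Position 0: all 'l' => match
  Position 1: all 'f' => match
  Position 2: all 'c' => match
  Position 3: all 'm' => match
  Position 4: ('i', 'c', 'g') => mismatch, stop
LCP = "lfcm" (length 4)

4


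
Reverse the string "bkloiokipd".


Input: bkloiokipd
Reading characters right to left:
  Position 9: 'd'
  Position 8: 'p'
  Position 7: 'i'
  Position 6: 'k'
  Position 5: 'o'
  Position 4: 'i'
  Position 3: 'o'
  Position 2: 'l'
  Position 1: 'k'
  Position 0: 'b'
Reversed: dpikoiolkb

dpikoiolkb


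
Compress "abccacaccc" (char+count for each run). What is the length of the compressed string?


Input: abccacaccc
Runs:
  'a' x 1 => "a1"
  'b' x 1 => "b1"
  'c' x 2 => "c2"
  'a' x 1 => "a1"
  'c' x 1 => "c1"
  'a' x 1 => "a1"
  'c' x 3 => "c3"
Compressed: "a1b1c2a1c1a1c3"
Compressed length: 14

14


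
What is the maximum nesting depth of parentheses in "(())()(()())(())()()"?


Input: "(())()(()())(())()()"
Tracking depth:
  Position 0 '(': depth becomes 1
  Position 1 '(': depth becomes 2
  Position 2 ')': depth becomes 1
  Position 3 ')': depth becomes 0
  Position 4 '(': depth becomes 1
  Position 5 ')': depth becomes 0
  Position 6 '(': depth becomes 1
  Position 7 '(': depth becomes 2
  Position 8 ')': depth becomes 1
  Position 9 '(': depth becomes 2
  Position 10 ')': depth becomes 1
  Position 11 ')': depth becomes 0
  Position 12 '(': depth becomes 1
  Position 13 '(': depth becomes 2
  Position 14 ')': depth becomes 1
  Position 15 ')': depth becomes 0
  Position 16 '(': depth becomes 1
  Position 17 ')': depth becomes 0
  Position 18 '(': depth becomes 1
  Position 19 ')': depth becomes 0
Maximum depth reached: 2

2


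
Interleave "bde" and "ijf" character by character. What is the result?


Interleaving "bde" and "ijf":
  Position 0: 'b' from first, 'i' from second => "bi"
  Position 1: 'd' from first, 'j' from second => "dj"
  Position 2: 'e' from first, 'f' from second => "ef"
Result: bidjef

bidjef


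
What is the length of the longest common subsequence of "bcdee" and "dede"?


LCS of "bcdee" and "dede"
DP table:
           d    e    d    e
      0    0    0    0    0
  b   0    0    0    0    0
  c   0    0    0    0    0
  d   0    1    1    1    1
  e   0    1    2    2    2
  e   0    1    2    2    3
LCS length = dp[5][4] = 3

3


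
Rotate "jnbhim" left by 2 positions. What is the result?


Input: "jnbhim", rotate left by 2
First 2 characters: "jn"
Remaining characters: "bhim"
Concatenate remaining + first: "bhim" + "jn" = "bhimjn"

bhimjn


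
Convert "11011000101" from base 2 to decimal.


Input: "11011000101" in base 2
Positional expansion:
  Digit '1' (value 1) x 2^10 = 1024
  Digit '1' (value 1) x 2^9 = 512
  Digit '0' (value 0) x 2^8 = 0
  Digit '1' (value 1) x 2^7 = 128
  Digit '1' (value 1) x 2^6 = 64
  Digit '0' (value 0) x 2^5 = 0
  Digit '0' (value 0) x 2^4 = 0
  Digit '0' (value 0) x 2^3 = 0
  Digit '1' (value 1) x 2^2 = 4
  Digit '0' (value 0) x 2^1 = 0
  Digit '1' (value 1) x 2^0 = 1
Sum = 1733

1733


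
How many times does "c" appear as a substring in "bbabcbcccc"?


Searching for "c" in "bbabcbcccc"
Scanning each position:
  Position 0: "b" => no
  Position 1: "b" => no
  Position 2: "a" => no
  Position 3: "b" => no
  Position 4: "c" => MATCH
  Position 5: "b" => no
  Position 6: "c" => MATCH
  Position 7: "c" => MATCH
  Position 8: "c" => MATCH
  Position 9: "c" => MATCH
Total occurrences: 5

5


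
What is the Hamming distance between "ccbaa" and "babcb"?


Comparing "ccbaa" and "babcb" position by position:
  Position 0: 'c' vs 'b' => differ
  Position 1: 'c' vs 'a' => differ
  Position 2: 'b' vs 'b' => same
  Position 3: 'a' vs 'c' => differ
  Position 4: 'a' vs 'b' => differ
Total differences (Hamming distance): 4

4


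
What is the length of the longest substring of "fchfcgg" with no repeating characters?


Input: "fchfcgg"
Sliding window (track last position of each char):
  Position 0 ('f'): window [0,0] length 1 -- new best
  Position 1 ('c'): window [0,1] length 2 -- new best
  Position 2 ('h'): window [0,2] length 3 -- new best
  Position 3 ('f'): repeat (last at 0), move window start to 1
  Position 3 ('f'): window [1,3] length 3
  Position 4 ('c'): repeat (last at 1), move window start to 2
  Position 4 ('c'): window [2,4] length 3
  Position 5 ('g'): window [2,5] length 4 -- new best
  Position 6 ('g'): repeat (last at 5), move window start to 6
  Position 6 ('g'): window [6,6] length 1
Longest substring with no repeats: "hfcg" with length 4

4


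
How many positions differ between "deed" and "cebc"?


Comparing "deed" and "cebc" position by position:
  Position 0: 'd' vs 'c' => DIFFER
  Position 1: 'e' vs 'e' => same
  Position 2: 'e' vs 'b' => DIFFER
  Position 3: 'd' vs 'c' => DIFFER
Positions that differ: 3

3


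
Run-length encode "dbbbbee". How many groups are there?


Input: dbbbbee
Scanning for consecutive runs:
  Group 1: 'd' x 1 (positions 0-0)
  Group 2: 'b' x 4 (positions 1-4)
  Group 3: 'e' x 2 (positions 5-6)
Total groups: 3

3


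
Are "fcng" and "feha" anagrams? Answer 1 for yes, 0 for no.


Strings: "fcng", "feha"
Sorted first:  cfgn
Sorted second: aefh
Differ at position 0: 'c' vs 'a' => not anagrams

0


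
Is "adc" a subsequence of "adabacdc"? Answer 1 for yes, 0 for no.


Check if "adc" is a subsequence of "adabacdc"
Greedy scan:
  Position 0 ('a'): matches sub[0] = 'a'
  Position 1 ('d'): matches sub[1] = 'd'
  Position 2 ('a'): no match needed
  Position 3 ('b'): no match needed
  Position 4 ('a'): no match needed
  Position 5 ('c'): matches sub[2] = 'c'
  Position 6 ('d'): no match needed
  Position 7 ('c'): no match needed
All 3 characters matched => is a subsequence

1


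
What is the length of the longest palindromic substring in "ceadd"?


Input: "ceadd"
Checking substrings for palindromes:
  [3:5] "dd" (len 2) => palindrome
Longest palindromic substring: "dd" with length 2

2


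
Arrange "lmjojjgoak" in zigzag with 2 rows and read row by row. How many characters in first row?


Zigzag "lmjojjgoak" into 2 rows:
Placing characters:
  'l' => row 0
  'm' => row 1
  'j' => row 0
  'o' => row 1
  'j' => row 0
  'j' => row 1
  'g' => row 0
  'o' => row 1
  'a' => row 0
  'k' => row 1
Rows:
  Row 0: "ljjga"
  Row 1: "mojok"
First row length: 5

5


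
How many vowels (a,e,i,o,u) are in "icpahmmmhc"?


Input: icpahmmmhc
Checking each character:
  'i' at position 0: vowel (running total: 1)
  'c' at position 1: consonant
  'p' at position 2: consonant
  'a' at position 3: vowel (running total: 2)
  'h' at position 4: consonant
  'm' at position 5: consonant
  'm' at position 6: consonant
  'm' at position 7: consonant
  'h' at position 8: consonant
  'c' at position 9: consonant
Total vowels: 2

2


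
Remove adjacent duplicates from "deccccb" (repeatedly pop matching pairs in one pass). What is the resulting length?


Input: deccccb
Stack-based adjacent duplicate removal:
  Read 'd': push. Stack: d
  Read 'e': push. Stack: de
  Read 'c': push. Stack: dec
  Read 'c': matches stack top 'c' => pop. Stack: de
  Read 'c': push. Stack: dec
  Read 'c': matches stack top 'c' => pop. Stack: de
  Read 'b': push. Stack: deb
Final stack: "deb" (length 3)

3


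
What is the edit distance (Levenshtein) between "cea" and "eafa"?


Computing edit distance: "cea" -> "eafa"
DP table:
           e    a    f    a
      0    1    2    3    4
  c   1    1    2    3    4
  e   2    1    2    3    4
  a   3    2    1    2    3
Edit distance = dp[3][4] = 3

3


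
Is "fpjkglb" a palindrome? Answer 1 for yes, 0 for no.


Input: fpjkglb
Reversed: blgkjpf
  Compare pos 0 ('f') with pos 6 ('b'): MISMATCH
  Compare pos 1 ('p') with pos 5 ('l'): MISMATCH
  Compare pos 2 ('j') with pos 4 ('g'): MISMATCH
Result: not a palindrome

0


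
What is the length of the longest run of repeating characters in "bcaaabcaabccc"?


Input: "bcaaabcaabccc"
Scanning for longest run:
  Position 1 ('c'): new char, reset run to 1
  Position 2 ('a'): new char, reset run to 1
  Position 3 ('a'): continues run of 'a', length=2
  Position 4 ('a'): continues run of 'a', length=3
  Position 5 ('b'): new char, reset run to 1
  Position 6 ('c'): new char, reset run to 1
  Position 7 ('a'): new char, reset run to 1
  Position 8 ('a'): continues run of 'a', length=2
  Position 9 ('b'): new char, reset run to 1
  Position 10 ('c'): new char, reset run to 1
  Position 11 ('c'): continues run of 'c', length=2
  Position 12 ('c'): continues run of 'c', length=3
Longest run: 'a' with length 3

3


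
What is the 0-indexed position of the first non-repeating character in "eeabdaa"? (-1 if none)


Input: eeabdaa
Character frequencies:
  'a': 3
  'b': 1
  'd': 1
  'e': 2
Scanning left to right for freq == 1:
  Position 0 ('e'): freq=2, skip
  Position 1 ('e'): freq=2, skip
  Position 2 ('a'): freq=3, skip
  Position 3 ('b'): unique! => answer = 3

3


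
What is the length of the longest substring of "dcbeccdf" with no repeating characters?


Input: "dcbeccdf"
Sliding window (track last position of each char):
  Position 0 ('d'): window [0,0] length 1 -- new best
  Position 1 ('c'): window [0,1] length 2 -- new best
  Position 2 ('b'): window [0,2] length 3 -- new best
  Position 3 ('e'): window [0,3] length 4 -- new best
  Position 4 ('c'): repeat (last at 1), move window start to 2
  Position 4 ('c'): window [2,4] length 3
  Position 5 ('c'): repeat (last at 4), move window start to 5
  Position 5 ('c'): window [5,5] length 1
  Position 6 ('d'): window [5,6] length 2
  Position 7 ('f'): window [5,7] length 3
Longest substring with no repeats: "dcbe" with length 4

4


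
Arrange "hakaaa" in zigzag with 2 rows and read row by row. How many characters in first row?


Zigzag "hakaaa" into 2 rows:
Placing characters:
  'h' => row 0
  'a' => row 1
  'k' => row 0
  'a' => row 1
  'a' => row 0
  'a' => row 1
Rows:
  Row 0: "hka"
  Row 1: "aaa"
First row length: 3

3


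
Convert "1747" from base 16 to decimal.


Input: "1747" in base 16
Positional expansion:
  Digit '1' (value 1) x 16^3 = 4096
  Digit '7' (value 7) x 16^2 = 1792
  Digit '4' (value 4) x 16^1 = 64
  Digit '7' (value 7) x 16^0 = 7
Sum = 5959

5959


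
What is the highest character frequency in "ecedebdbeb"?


Input: ecedebdbeb
Character counts:
  'b': 3
  'c': 1
  'd': 2
  'e': 4
Maximum frequency: 4

4


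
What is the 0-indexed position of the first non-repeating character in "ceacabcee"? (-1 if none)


Input: ceacabcee
Character frequencies:
  'a': 2
  'b': 1
  'c': 3
  'e': 3
Scanning left to right for freq == 1:
  Position 0 ('c'): freq=3, skip
  Position 1 ('e'): freq=3, skip
  Position 2 ('a'): freq=2, skip
  Position 3 ('c'): freq=3, skip
  Position 4 ('a'): freq=2, skip
  Position 5 ('b'): unique! => answer = 5

5


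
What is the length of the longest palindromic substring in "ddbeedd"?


Input: "ddbeedd"
Checking substrings for palindromes:
  [0:2] "dd" (len 2) => palindrome
  [3:5] "ee" (len 2) => palindrome
  [5:7] "dd" (len 2) => palindrome
Longest palindromic substring: "dd" with length 2

2


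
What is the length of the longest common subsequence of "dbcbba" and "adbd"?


LCS of "dbcbba" and "adbd"
DP table:
           a    d    b    d
      0    0    0    0    0
  d   0    0    1    1    1
  b   0    0    1    2    2
  c   0    0    1    2    2
  b   0    0    1    2    2
  b   0    0    1    2    2
  a   0    1    1    2    2
LCS length = dp[6][4] = 2

2


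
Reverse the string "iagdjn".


Input: iagdjn
Reading characters right to left:
  Position 5: 'n'
  Position 4: 'j'
  Position 3: 'd'
  Position 2: 'g'
  Position 1: 'a'
  Position 0: 'i'
Reversed: njdgai

njdgai


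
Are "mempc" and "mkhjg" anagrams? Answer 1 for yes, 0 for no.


Strings: "mempc", "mkhjg"
Sorted first:  cemmp
Sorted second: ghjkm
Differ at position 0: 'c' vs 'g' => not anagrams

0


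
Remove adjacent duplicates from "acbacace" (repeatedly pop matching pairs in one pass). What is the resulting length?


Input: acbacace
Stack-based adjacent duplicate removal:
  Read 'a': push. Stack: a
  Read 'c': push. Stack: ac
  Read 'b': push. Stack: acb
  Read 'a': push. Stack: acba
  Read 'c': push. Stack: acbac
  Read 'a': push. Stack: acbaca
  Read 'c': push. Stack: acbacac
  Read 'e': push. Stack: acbacace
Final stack: "acbacace" (length 8)

8


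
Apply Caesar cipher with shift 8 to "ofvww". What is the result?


Caesar cipher: shift "ofvww" by 8
  'o' (pos 14) + 8 = pos 22 = 'w'
  'f' (pos 5) + 8 = pos 13 = 'n'
  'v' (pos 21) + 8 = pos 3 = 'd'
  'w' (pos 22) + 8 = pos 4 = 'e'
  'w' (pos 22) + 8 = pos 4 = 'e'
Result: wndee

wndee


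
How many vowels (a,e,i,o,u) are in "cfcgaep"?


Input: cfcgaep
Checking each character:
  'c' at position 0: consonant
  'f' at position 1: consonant
  'c' at position 2: consonant
  'g' at position 3: consonant
  'a' at position 4: vowel (running total: 1)
  'e' at position 5: vowel (running total: 2)
  'p' at position 6: consonant
Total vowels: 2

2


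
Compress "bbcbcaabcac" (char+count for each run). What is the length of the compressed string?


Input: bbcbcaabcac
Runs:
  'b' x 2 => "b2"
  'c' x 1 => "c1"
  'b' x 1 => "b1"
  'c' x 1 => "c1"
  'a' x 2 => "a2"
  'b' x 1 => "b1"
  'c' x 1 => "c1"
  'a' x 1 => "a1"
  'c' x 1 => "c1"
Compressed: "b2c1b1c1a2b1c1a1c1"
Compressed length: 18

18


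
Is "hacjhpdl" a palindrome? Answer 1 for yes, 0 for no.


Input: hacjhpdl
Reversed: ldphjcah
  Compare pos 0 ('h') with pos 7 ('l'): MISMATCH
  Compare pos 1 ('a') with pos 6 ('d'): MISMATCH
  Compare pos 2 ('c') with pos 5 ('p'): MISMATCH
  Compare pos 3 ('j') with pos 4 ('h'): MISMATCH
Result: not a palindrome

0


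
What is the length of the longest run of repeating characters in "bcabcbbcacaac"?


Input: "bcabcbbcacaac"
Scanning for longest run:
  Position 1 ('c'): new char, reset run to 1
  Position 2 ('a'): new char, reset run to 1
  Position 3 ('b'): new char, reset run to 1
  Position 4 ('c'): new char, reset run to 1
  Position 5 ('b'): new char, reset run to 1
  Position 6 ('b'): continues run of 'b', length=2
  Position 7 ('c'): new char, reset run to 1
  Position 8 ('a'): new char, reset run to 1
  Position 9 ('c'): new char, reset run to 1
  Position 10 ('a'): new char, reset run to 1
  Position 11 ('a'): continues run of 'a', length=2
  Position 12 ('c'): new char, reset run to 1
Longest run: 'b' with length 2

2


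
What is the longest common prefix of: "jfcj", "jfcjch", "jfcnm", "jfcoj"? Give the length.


Words: jfcj, jfcjch, jfcnm, jfcoj
  Position 0: all 'j' => match
  Position 1: all 'f' => match
  Position 2: all 'c' => match
  Position 3: ('j', 'j', 'n', 'o') => mismatch, stop
LCP = "jfc" (length 3)

3


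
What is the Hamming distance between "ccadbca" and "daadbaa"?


Comparing "ccadbca" and "daadbaa" position by position:
  Position 0: 'c' vs 'd' => differ
  Position 1: 'c' vs 'a' => differ
  Position 2: 'a' vs 'a' => same
  Position 3: 'd' vs 'd' => same
  Position 4: 'b' vs 'b' => same
  Position 5: 'c' vs 'a' => differ
  Position 6: 'a' vs 'a' => same
Total differences (Hamming distance): 3

3


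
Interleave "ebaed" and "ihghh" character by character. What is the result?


Interleaving "ebaed" and "ihghh":
  Position 0: 'e' from first, 'i' from second => "ei"
  Position 1: 'b' from first, 'h' from second => "bh"
  Position 2: 'a' from first, 'g' from second => "ag"
  Position 3: 'e' from first, 'h' from second => "eh"
  Position 4: 'd' from first, 'h' from second => "dh"
Result: eibhagehdh

eibhagehdh


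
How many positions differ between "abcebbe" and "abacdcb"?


Comparing "abcebbe" and "abacdcb" position by position:
  Position 0: 'a' vs 'a' => same
  Position 1: 'b' vs 'b' => same
  Position 2: 'c' vs 'a' => DIFFER
  Position 3: 'e' vs 'c' => DIFFER
  Position 4: 'b' vs 'd' => DIFFER
  Position 5: 'b' vs 'c' => DIFFER
  Position 6: 'e' vs 'b' => DIFFER
Positions that differ: 5

5


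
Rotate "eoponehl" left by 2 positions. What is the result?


Input: "eoponehl", rotate left by 2
First 2 characters: "eo"
Remaining characters: "ponehl"
Concatenate remaining + first: "ponehl" + "eo" = "ponehleo"

ponehleo


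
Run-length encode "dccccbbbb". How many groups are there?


Input: dccccbbbb
Scanning for consecutive runs:
  Group 1: 'd' x 1 (positions 0-0)
  Group 2: 'c' x 4 (positions 1-4)
  Group 3: 'b' x 4 (positions 5-8)
Total groups: 3

3


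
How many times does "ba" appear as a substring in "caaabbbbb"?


Searching for "ba" in "caaabbbbb"
Scanning each position:
  Position 0: "ca" => no
  Position 1: "aa" => no
  Position 2: "aa" => no
  Position 3: "ab" => no
  Position 4: "bb" => no
  Position 5: "bb" => no
  Position 6: "bb" => no
  Position 7: "bb" => no
Total occurrences: 0

0


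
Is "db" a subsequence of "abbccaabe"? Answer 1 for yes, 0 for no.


Check if "db" is a subsequence of "abbccaabe"
Greedy scan:
  Position 0 ('a'): no match needed
  Position 1 ('b'): no match needed
  Position 2 ('b'): no match needed
  Position 3 ('c'): no match needed
  Position 4 ('c'): no match needed
  Position 5 ('a'): no match needed
  Position 6 ('a'): no match needed
  Position 7 ('b'): no match needed
  Position 8 ('e'): no match needed
Only matched 0/2 characters => not a subsequence

0


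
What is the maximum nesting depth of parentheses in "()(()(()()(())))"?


Input: "()(()(()()(())))"
Tracking depth:
  Position 0 '(': depth becomes 1
  Position 1 ')': depth becomes 0
  Position 2 '(': depth becomes 1
  Position 3 '(': depth becomes 2
  Position 4 ')': depth becomes 1
  Position 5 '(': depth becomes 2
  Position 6 '(': depth becomes 3
  Position 7 ')': depth becomes 2
  Position 8 '(': depth becomes 3
  Position 9 ')': depth becomes 2
  Position 10 '(': depth becomes 3
  Position 11 '(': depth becomes 4
  Position 12 ')': depth becomes 3
  Position 13 ')': depth becomes 2
  Position 14 ')': depth becomes 1
  Position 15 ')': depth becomes 0
Maximum depth reached: 4

4


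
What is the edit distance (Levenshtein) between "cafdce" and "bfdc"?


Computing edit distance: "cafdce" -> "bfdc"
DP table:
           b    f    d    c
      0    1    2    3    4
  c   1    1    2    3    3
  a   2    2    2    3    4
  f   3    3    2    3    4
  d   4    4    3    2    3
  c   5    5    4    3    2
  e   6    6    5    4    3
Edit distance = dp[6][4] = 3

3


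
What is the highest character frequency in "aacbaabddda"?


Input: aacbaabddda
Character counts:
  'a': 5
  'b': 2
  'c': 1
  'd': 3
Maximum frequency: 5

5


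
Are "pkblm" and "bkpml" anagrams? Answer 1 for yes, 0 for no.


Strings: "pkblm", "bkpml"
Sorted first:  bklmp
Sorted second: bklmp
Sorted forms match => anagrams

1


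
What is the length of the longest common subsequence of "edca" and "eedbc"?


LCS of "edca" and "eedbc"
DP table:
           e    e    d    b    c
      0    0    0    0    0    0
  e   0    1    1    1    1    1
  d   0    1    1    2    2    2
  c   0    1    1    2    2    3
  a   0    1    1    2    2    3
LCS length = dp[4][5] = 3

3


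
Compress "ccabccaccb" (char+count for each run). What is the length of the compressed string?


Input: ccabccaccb
Runs:
  'c' x 2 => "c2"
  'a' x 1 => "a1"
  'b' x 1 => "b1"
  'c' x 2 => "c2"
  'a' x 1 => "a1"
  'c' x 2 => "c2"
  'b' x 1 => "b1"
Compressed: "c2a1b1c2a1c2b1"
Compressed length: 14

14


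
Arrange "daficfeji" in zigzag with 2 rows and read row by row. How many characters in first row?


Zigzag "daficfeji" into 2 rows:
Placing characters:
  'd' => row 0
  'a' => row 1
  'f' => row 0
  'i' => row 1
  'c' => row 0
  'f' => row 1
  'e' => row 0
  'j' => row 1
  'i' => row 0
Rows:
  Row 0: "dfcei"
  Row 1: "aifj"
First row length: 5

5


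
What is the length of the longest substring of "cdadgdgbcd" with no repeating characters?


Input: "cdadgdgbcd"
Sliding window (track last position of each char):
  Position 0 ('c'): window [0,0] length 1 -- new best
  Position 1 ('d'): window [0,1] length 2 -- new best
  Position 2 ('a'): window [0,2] length 3 -- new best
  Position 3 ('d'): repeat (last at 1), move window start to 2
  Position 3 ('d'): window [2,3] length 2
  Position 4 ('g'): window [2,4] length 3
  Position 5 ('d'): repeat (last at 3), move window start to 4
  Position 5 ('d'): window [4,5] length 2
  Position 6 ('g'): repeat (last at 4), move window start to 5
  Position 6 ('g'): window [5,6] length 2
  Position 7 ('b'): window [5,7] length 3
  Position 8 ('c'): window [5,8] length 4 -- new best
  Position 9 ('d'): repeat (last at 5), move window start to 6
  Position 9 ('d'): window [6,9] length 4
Longest substring with no repeats: "dgbc" with length 4

4


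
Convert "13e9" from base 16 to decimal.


Input: "13e9" in base 16
Positional expansion:
  Digit '1' (value 1) x 16^3 = 4096
  Digit '3' (value 3) x 16^2 = 768
  Digit 'e' (value 14) x 16^1 = 224
  Digit '9' (value 9) x 16^0 = 9
Sum = 5097

5097


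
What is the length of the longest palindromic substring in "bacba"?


Input: "bacba"
Checking substrings for palindromes:
  No multi-char palindromic substrings found
Longest palindromic substring: "b" with length 1

1


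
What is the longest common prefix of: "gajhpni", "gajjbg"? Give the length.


Words: gajhpni, gajjbg
  Position 0: all 'g' => match
  Position 1: all 'a' => match
  Position 2: all 'j' => match
  Position 3: ('h', 'j') => mismatch, stop
LCP = "gaj" (length 3)

3


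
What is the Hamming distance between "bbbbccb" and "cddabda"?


Comparing "bbbbccb" and "cddabda" position by position:
  Position 0: 'b' vs 'c' => differ
  Position 1: 'b' vs 'd' => differ
  Position 2: 'b' vs 'd' => differ
  Position 3: 'b' vs 'a' => differ
  Position 4: 'c' vs 'b' => differ
  Position 5: 'c' vs 'd' => differ
  Position 6: 'b' vs 'a' => differ
Total differences (Hamming distance): 7

7


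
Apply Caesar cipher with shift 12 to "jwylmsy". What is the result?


Caesar cipher: shift "jwylmsy" by 12
  'j' (pos 9) + 12 = pos 21 = 'v'
  'w' (pos 22) + 12 = pos 8 = 'i'
  'y' (pos 24) + 12 = pos 10 = 'k'
  'l' (pos 11) + 12 = pos 23 = 'x'
  'm' (pos 12) + 12 = pos 24 = 'y'
  's' (pos 18) + 12 = pos 4 = 'e'
  'y' (pos 24) + 12 = pos 10 = 'k'
Result: vikxyek

vikxyek


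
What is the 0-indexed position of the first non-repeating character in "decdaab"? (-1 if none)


Input: decdaab
Character frequencies:
  'a': 2
  'b': 1
  'c': 1
  'd': 2
  'e': 1
Scanning left to right for freq == 1:
  Position 0 ('d'): freq=2, skip
  Position 1 ('e'): unique! => answer = 1

1


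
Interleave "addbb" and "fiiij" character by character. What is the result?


Interleaving "addbb" and "fiiij":
  Position 0: 'a' from first, 'f' from second => "af"
  Position 1: 'd' from first, 'i' from second => "di"
  Position 2: 'd' from first, 'i' from second => "di"
  Position 3: 'b' from first, 'i' from second => "bi"
  Position 4: 'b' from first, 'j' from second => "bj"
Result: afdidibibj

afdidibibj


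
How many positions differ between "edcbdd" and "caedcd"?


Comparing "edcbdd" and "caedcd" position by position:
  Position 0: 'e' vs 'c' => DIFFER
  Position 1: 'd' vs 'a' => DIFFER
  Position 2: 'c' vs 'e' => DIFFER
  Position 3: 'b' vs 'd' => DIFFER
  Position 4: 'd' vs 'c' => DIFFER
  Position 5: 'd' vs 'd' => same
Positions that differ: 5

5


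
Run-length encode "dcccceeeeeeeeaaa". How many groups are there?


Input: dcccceeeeeeeeaaa
Scanning for consecutive runs:
  Group 1: 'd' x 1 (positions 0-0)
  Group 2: 'c' x 4 (positions 1-4)
  Group 3: 'e' x 8 (positions 5-12)
  Group 4: 'a' x 3 (positions 13-15)
Total groups: 4

4


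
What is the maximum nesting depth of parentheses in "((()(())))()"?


Input: "((()(())))()"
Tracking depth:
  Position 0 '(': depth becomes 1
  Position 1 '(': depth becomes 2
  Position 2 '(': depth becomes 3
  Position 3 ')': depth becomes 2
  Position 4 '(': depth becomes 3
  Position 5 '(': depth becomes 4
  Position 6 ')': depth becomes 3
  Position 7 ')': depth becomes 2
  Position 8 ')': depth becomes 1
  Position 9 ')': depth becomes 0
  Position 10 '(': depth becomes 1
  Position 11 ')': depth becomes 0
Maximum depth reached: 4

4


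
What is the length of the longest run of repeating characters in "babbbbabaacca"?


Input: "babbbbabaacca"
Scanning for longest run:
  Position 1 ('a'): new char, reset run to 1
  Position 2 ('b'): new char, reset run to 1
  Position 3 ('b'): continues run of 'b', length=2
  Position 4 ('b'): continues run of 'b', length=3
  Position 5 ('b'): continues run of 'b', length=4
  Position 6 ('a'): new char, reset run to 1
  Position 7 ('b'): new char, reset run to 1
  Position 8 ('a'): new char, reset run to 1
  Position 9 ('a'): continues run of 'a', length=2
  Position 10 ('c'): new char, reset run to 1
  Position 11 ('c'): continues run of 'c', length=2
  Position 12 ('a'): new char, reset run to 1
Longest run: 'b' with length 4

4


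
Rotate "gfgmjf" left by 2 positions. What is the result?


Input: "gfgmjf", rotate left by 2
First 2 characters: "gf"
Remaining characters: "gmjf"
Concatenate remaining + first: "gmjf" + "gf" = "gmjfgf"

gmjfgf


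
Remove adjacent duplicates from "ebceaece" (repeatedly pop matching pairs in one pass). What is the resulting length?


Input: ebceaece
Stack-based adjacent duplicate removal:
  Read 'e': push. Stack: e
  Read 'b': push. Stack: eb
  Read 'c': push. Stack: ebc
  Read 'e': push. Stack: ebce
  Read 'a': push. Stack: ebcea
  Read 'e': push. Stack: ebceae
  Read 'c': push. Stack: ebceaec
  Read 'e': push. Stack: ebceaece
Final stack: "ebceaece" (length 8)

8


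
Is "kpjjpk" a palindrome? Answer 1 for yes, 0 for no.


Input: kpjjpk
Reversed: kpjjpk
  Compare pos 0 ('k') with pos 5 ('k'): match
  Compare pos 1 ('p') with pos 4 ('p'): match
  Compare pos 2 ('j') with pos 3 ('j'): match
Result: palindrome

1


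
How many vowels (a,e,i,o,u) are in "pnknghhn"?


Input: pnknghhn
Checking each character:
  'p' at position 0: consonant
  'n' at position 1: consonant
  'k' at position 2: consonant
  'n' at position 3: consonant
  'g' at position 4: consonant
  'h' at position 5: consonant
  'h' at position 6: consonant
  'n' at position 7: consonant
Total vowels: 0

0


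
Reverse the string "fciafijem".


Input: fciafijem
Reading characters right to left:
  Position 8: 'm'
  Position 7: 'e'
  Position 6: 'j'
  Position 5: 'i'
  Position 4: 'f'
  Position 3: 'a'
  Position 2: 'i'
  Position 1: 'c'
  Position 0: 'f'
Reversed: mejifaicf

mejifaicf


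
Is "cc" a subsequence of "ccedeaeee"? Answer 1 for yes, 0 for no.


Check if "cc" is a subsequence of "ccedeaeee"
Greedy scan:
  Position 0 ('c'): matches sub[0] = 'c'
  Position 1 ('c'): matches sub[1] = 'c'
  Position 2 ('e'): no match needed
  Position 3 ('d'): no match needed
  Position 4 ('e'): no match needed
  Position 5 ('a'): no match needed
  Position 6 ('e'): no match needed
  Position 7 ('e'): no match needed
  Position 8 ('e'): no match needed
All 2 characters matched => is a subsequence

1


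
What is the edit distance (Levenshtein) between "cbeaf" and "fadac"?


Computing edit distance: "cbeaf" -> "fadac"
DP table:
           f    a    d    a    c
      0    1    2    3    4    5
  c   1    1    2    3    4    4
  b   2    2    2    3    4    5
  e   3    3    3    3    4    5
  a   4    4    3    4    3    4
  f   5    4    4    4    4    4
Edit distance = dp[5][5] = 4

4


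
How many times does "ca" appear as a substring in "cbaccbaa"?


Searching for "ca" in "cbaccbaa"
Scanning each position:
  Position 0: "cb" => no
  Position 1: "ba" => no
  Position 2: "ac" => no
  Position 3: "cc" => no
  Position 4: "cb" => no
  Position 5: "ba" => no
  Position 6: "aa" => no
Total occurrences: 0

0


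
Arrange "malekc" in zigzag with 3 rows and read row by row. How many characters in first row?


Zigzag "malekc" into 3 rows:
Placing characters:
  'm' => row 0
  'a' => row 1
  'l' => row 2
  'e' => row 1
  'k' => row 0
  'c' => row 1
Rows:
  Row 0: "mk"
  Row 1: "aec"
  Row 2: "l"
First row length: 2

2


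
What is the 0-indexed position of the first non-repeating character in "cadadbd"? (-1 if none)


Input: cadadbd
Character frequencies:
  'a': 2
  'b': 1
  'c': 1
  'd': 3
Scanning left to right for freq == 1:
  Position 0 ('c'): unique! => answer = 0

0


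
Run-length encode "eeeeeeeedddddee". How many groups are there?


Input: eeeeeeeedddddee
Scanning for consecutive runs:
  Group 1: 'e' x 8 (positions 0-7)
  Group 2: 'd' x 5 (positions 8-12)
  Group 3: 'e' x 2 (positions 13-14)
Total groups: 3

3


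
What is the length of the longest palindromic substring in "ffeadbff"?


Input: "ffeadbff"
Checking substrings for palindromes:
  [0:2] "ff" (len 2) => palindrome
  [6:8] "ff" (len 2) => palindrome
Longest palindromic substring: "ff" with length 2

2


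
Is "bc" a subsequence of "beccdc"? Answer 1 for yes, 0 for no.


Check if "bc" is a subsequence of "beccdc"
Greedy scan:
  Position 0 ('b'): matches sub[0] = 'b'
  Position 1 ('e'): no match needed
  Position 2 ('c'): matches sub[1] = 'c'
  Position 3 ('c'): no match needed
  Position 4 ('d'): no match needed
  Position 5 ('c'): no match needed
All 2 characters matched => is a subsequence

1


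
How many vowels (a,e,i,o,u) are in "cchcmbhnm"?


Input: cchcmbhnm
Checking each character:
  'c' at position 0: consonant
  'c' at position 1: consonant
  'h' at position 2: consonant
  'c' at position 3: consonant
  'm' at position 4: consonant
  'b' at position 5: consonant
  'h' at position 6: consonant
  'n' at position 7: consonant
  'm' at position 8: consonant
Total vowels: 0

0


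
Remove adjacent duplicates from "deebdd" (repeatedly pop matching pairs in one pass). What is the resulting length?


Input: deebdd
Stack-based adjacent duplicate removal:
  Read 'd': push. Stack: d
  Read 'e': push. Stack: de
  Read 'e': matches stack top 'e' => pop. Stack: d
  Read 'b': push. Stack: db
  Read 'd': push. Stack: dbd
  Read 'd': matches stack top 'd' => pop. Stack: db
Final stack: "db" (length 2)

2


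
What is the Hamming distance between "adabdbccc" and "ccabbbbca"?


Comparing "adabdbccc" and "ccabbbbca" position by position:
  Position 0: 'a' vs 'c' => differ
  Position 1: 'd' vs 'c' => differ
  Position 2: 'a' vs 'a' => same
  Position 3: 'b' vs 'b' => same
  Position 4: 'd' vs 'b' => differ
  Position 5: 'b' vs 'b' => same
  Position 6: 'c' vs 'b' => differ
  Position 7: 'c' vs 'c' => same
  Position 8: 'c' vs 'a' => differ
Total differences (Hamming distance): 5

5


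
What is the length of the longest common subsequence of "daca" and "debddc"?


LCS of "daca" and "debddc"
DP table:
           d    e    b    d    d    c
      0    0    0    0    0    0    0
  d   0    1    1    1    1    1    1
  a   0    1    1    1    1    1    1
  c   0    1    1    1    1    1    2
  a   0    1    1    1    1    1    2
LCS length = dp[4][6] = 2

2


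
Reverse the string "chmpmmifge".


Input: chmpmmifge
Reading characters right to left:
  Position 9: 'e'
  Position 8: 'g'
  Position 7: 'f'
  Position 6: 'i'
  Position 5: 'm'
  Position 4: 'm'
  Position 3: 'p'
  Position 2: 'm'
  Position 1: 'h'
  Position 0: 'c'
Reversed: egfimmpmhc

egfimmpmhc


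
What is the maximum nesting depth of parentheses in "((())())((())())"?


Input: "((())())((())())"
Tracking depth:
  Position 0 '(': depth becomes 1
  Position 1 '(': depth becomes 2
  Position 2 '(': depth becomes 3
  Position 3 ')': depth becomes 2
  Position 4 ')': depth becomes 1
  Position 5 '(': depth becomes 2
  Position 6 ')': depth becomes 1
  Position 7 ')': depth becomes 0
  Position 8 '(': depth becomes 1
  Position 9 '(': depth becomes 2
  Position 10 '(': depth becomes 3
  Position 11 ')': depth becomes 2
  Position 12 ')': depth becomes 1
  Position 13 '(': depth becomes 2
  Position 14 ')': depth becomes 1
  Position 15 ')': depth becomes 0
Maximum depth reached: 3

3


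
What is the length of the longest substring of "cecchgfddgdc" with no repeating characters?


Input: "cecchgfddgdc"
Sliding window (track last position of each char):
  Position 0 ('c'): window [0,0] length 1 -- new best
  Position 1 ('e'): window [0,1] length 2 -- new best
  Position 2 ('c'): repeat (last at 0), move window start to 1
  Position 2 ('c'): window [1,2] length 2
  Position 3 ('c'): repeat (last at 2), move window start to 3
  Position 3 ('c'): window [3,3] length 1
  Position 4 ('h'): window [3,4] length 2
  Position 5 ('g'): window [3,5] length 3 -- new best
  Position 6 ('f'): window [3,6] length 4 -- new best
  Position 7 ('d'): window [3,7] length 5 -- new best
  Position 8 ('d'): repeat (last at 7), move window start to 8
  Position 8 ('d'): window [8,8] length 1
  Position 9 ('g'): window [8,9] length 2
  Position 10 ('d'): repeat (last at 8), move window start to 9
  Position 10 ('d'): window [9,10] length 2
  Position 11 ('c'): window [9,11] length 3
Longest substring with no repeats: "chgfd" with length 5

5
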